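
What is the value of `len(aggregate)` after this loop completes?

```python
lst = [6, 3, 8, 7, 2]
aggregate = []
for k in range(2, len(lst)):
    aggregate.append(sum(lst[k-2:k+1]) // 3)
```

Number of 3-element averages
`aggregate` takes the values: [] → [5] → [5, 6] → [5, 6, 5]
So `len(aggregate)` = 3

Answer: 3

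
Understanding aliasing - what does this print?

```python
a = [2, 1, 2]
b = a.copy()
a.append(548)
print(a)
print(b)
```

Key concept: list.copy() creates independent copy.
Step by step:
`a = [2, 1, 2]` → a = [2, 1, 2]
`b = a.copy()` → b = [2, 1, 2]
`a.append(548)` → a = [2, 1, 2, 548]
`print(a)` → prints [2, 1, 2, 548]
`print(b)` → prints [2, 1, 2]

Answer:
[2, 1, 2, 548]
[2, 1, 2]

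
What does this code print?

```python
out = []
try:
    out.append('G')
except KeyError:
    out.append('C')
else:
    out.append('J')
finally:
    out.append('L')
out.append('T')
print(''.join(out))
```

Execution trace: 'G' (try body, no exception) → 'J' (else) → 'L' (finally) → 'T' (after the try/except). Output: GJLT

Answer: GJLT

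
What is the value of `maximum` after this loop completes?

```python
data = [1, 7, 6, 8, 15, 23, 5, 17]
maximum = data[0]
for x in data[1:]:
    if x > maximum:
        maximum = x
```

Maximum of [1, 7, 6, 8, 15, 23, 5, 17]
`maximum` takes the values: 1 → 7 → 8 → 15 → 23

Answer: 23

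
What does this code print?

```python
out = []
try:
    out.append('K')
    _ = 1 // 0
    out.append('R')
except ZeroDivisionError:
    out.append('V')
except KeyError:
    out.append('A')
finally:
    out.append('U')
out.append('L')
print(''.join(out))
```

Execution trace: 'K' (try body) → 'V' (except ZeroDivisionError) → 'U' (finally) → 'L' (after the try/except). Output: KVUL

Answer: KVUL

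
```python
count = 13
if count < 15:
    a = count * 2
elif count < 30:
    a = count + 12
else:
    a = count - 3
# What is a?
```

Trace:
`count = 13` → count = 13
`if count < 15: ...` → count < 15 is True → a = 26
So a = 26

Answer: 26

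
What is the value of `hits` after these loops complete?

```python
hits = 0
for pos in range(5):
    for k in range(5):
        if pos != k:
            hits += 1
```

5² - 5 (exclude diagonal)
`hits` takes the values: 0 → 1 → 2 → 3 → 4 → 5 → 6 → 7 → 8 → 9 → 10 → 11 → 12 → 13 → 14 → 15 → 16 → 17 → 18 → 19 → 20

Answer: 20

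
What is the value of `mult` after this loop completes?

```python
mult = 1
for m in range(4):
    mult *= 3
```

3^4 = 81
`mult` takes the values: 1 → 3 → 9 → 27 → 81

Answer: 81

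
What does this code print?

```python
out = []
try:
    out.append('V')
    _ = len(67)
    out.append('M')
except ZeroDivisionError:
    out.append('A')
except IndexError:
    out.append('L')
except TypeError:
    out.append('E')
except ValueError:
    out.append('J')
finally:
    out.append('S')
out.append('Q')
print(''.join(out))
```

Execution trace: 'V' (try body) → 'E' (except TypeError) → 'S' (finally) → 'Q' (after the try/except). Output: VESQ

Answer: VESQ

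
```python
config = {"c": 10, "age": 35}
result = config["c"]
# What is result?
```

Trace:
`config = {"c": 10, "age": 35}` → config = {'c': 10, 'age': 35}
`result = config["c"]` → result = 10
So result = 10

Answer: 10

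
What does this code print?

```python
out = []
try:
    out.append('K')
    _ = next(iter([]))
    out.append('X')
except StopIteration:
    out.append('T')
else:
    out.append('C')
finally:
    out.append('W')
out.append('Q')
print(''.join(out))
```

Execution trace: 'K' (try body) → 'T' (except StopIteration) → 'W' (finally) → 'Q' (after the try/except). Output: KTWQ

Answer: KTWQ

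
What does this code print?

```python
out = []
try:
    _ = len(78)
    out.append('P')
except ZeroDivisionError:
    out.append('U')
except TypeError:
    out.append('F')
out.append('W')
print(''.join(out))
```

Execution trace: 'F' (except TypeError) → 'W' (after the try/except). Output: FW

Answer: FW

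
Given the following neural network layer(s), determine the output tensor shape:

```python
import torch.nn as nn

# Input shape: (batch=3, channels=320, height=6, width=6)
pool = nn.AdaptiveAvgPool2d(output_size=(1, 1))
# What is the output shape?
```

Input: (3, 320, 6, 6) -> Output: (3, 320, 1, 1)

Answer: (3, 320, 1, 1)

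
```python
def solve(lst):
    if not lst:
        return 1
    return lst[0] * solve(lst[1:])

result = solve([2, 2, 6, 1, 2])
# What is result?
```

Product over [2, 2, 6, 1, 2] = 2 * 2 * 6 * 1 * 2 = 48

Answer: 48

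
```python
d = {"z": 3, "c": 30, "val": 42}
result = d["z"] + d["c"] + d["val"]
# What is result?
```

Trace:
`d = {"z": 3, "c": 30, "val": 42}` → d = {'z': 3, 'c': 30, 'val': 42}
`result = d["z"] + d["c"] + d["val"]` → result = 75
So result = 75

Answer: 75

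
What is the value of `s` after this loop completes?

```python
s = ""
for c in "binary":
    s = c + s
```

Reverse 'binary'
`s` takes the values: "" → "b" → "ib" → "nib" → "anib" → "ranib" → "yranib"

Answer: "yranib"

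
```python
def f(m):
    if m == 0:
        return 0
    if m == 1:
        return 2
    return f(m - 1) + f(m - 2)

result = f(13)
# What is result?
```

Build up from base cases: f(0)=0, f(1)=2, f(2)=2, f(3)=4, f(4)=6, f(5)=10, f(6)=16, ..., f(13)=466

Answer: 466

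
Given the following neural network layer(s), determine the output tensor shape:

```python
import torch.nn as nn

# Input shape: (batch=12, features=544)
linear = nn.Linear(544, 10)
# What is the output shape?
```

Input: (12, 544) -> Output: (12, 10)

Answer: (12, 10)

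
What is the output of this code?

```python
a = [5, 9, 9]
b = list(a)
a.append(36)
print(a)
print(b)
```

Key concept: list() constructor creates copy.
Step by step:
`a = [5, 9, 9]` → a = [5, 9, 9]
`b = list(a)` → b = [5, 9, 9]
`a.append(36)` → a = [5, 9, 9, 36]
`print(a)` → prints [5, 9, 9, 36]
`print(b)` → prints [5, 9, 9]

Answer:
[5, 9, 9, 36]
[5, 9, 9]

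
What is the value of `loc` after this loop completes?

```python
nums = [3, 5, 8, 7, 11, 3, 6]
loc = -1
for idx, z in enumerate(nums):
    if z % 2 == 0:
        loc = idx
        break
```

First even number index in [3, 5, 8, 7, 11, 3, 6]
`loc` takes the values: -1 → 2

Answer: 2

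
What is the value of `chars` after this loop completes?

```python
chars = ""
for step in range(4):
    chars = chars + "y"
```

Repeat 'y' 4 times
`chars` takes the values: "" → "y" → "yy" → "yyy" → "yyyy"

Answer: "yyyy"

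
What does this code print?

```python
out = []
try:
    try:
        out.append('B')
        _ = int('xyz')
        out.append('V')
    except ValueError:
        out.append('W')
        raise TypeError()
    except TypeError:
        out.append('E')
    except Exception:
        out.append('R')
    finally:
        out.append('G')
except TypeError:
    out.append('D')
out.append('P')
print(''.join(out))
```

Execution trace: 'B' (inner try body) → 'W' (inner except ValueError) → 'G' (inner finally) → 'D' (outer except TypeError) → 'P' (after the try/except). Output: BWGDP

Answer: BWGDP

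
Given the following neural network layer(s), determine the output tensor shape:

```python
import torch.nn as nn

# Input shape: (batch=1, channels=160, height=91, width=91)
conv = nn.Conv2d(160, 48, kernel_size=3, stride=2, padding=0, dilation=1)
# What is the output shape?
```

Input: (1, 160, 91, 91) -> Output: (1, 48, 45, 45)

Answer: (1, 48, 45, 45)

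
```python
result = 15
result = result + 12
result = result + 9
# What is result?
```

Trace:
`result = 15` → result = 15
`result = result + 12` → result = 27
`result = result + 9` → result = 36
So result = 36

Answer: 36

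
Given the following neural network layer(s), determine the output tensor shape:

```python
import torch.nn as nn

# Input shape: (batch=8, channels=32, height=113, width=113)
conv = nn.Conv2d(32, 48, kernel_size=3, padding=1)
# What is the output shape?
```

Input: (8, 32, 113, 113) -> Output: (8, 48, 113, 113)

Answer: (8, 48, 113, 113)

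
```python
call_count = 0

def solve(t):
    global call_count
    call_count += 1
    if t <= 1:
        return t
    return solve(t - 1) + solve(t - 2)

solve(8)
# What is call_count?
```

Calls(t) = 1 + Calls(t-1) + Calls(t-2); Calls(0)=Calls(1)=1. For t=8 this gives 67.

Answer: 67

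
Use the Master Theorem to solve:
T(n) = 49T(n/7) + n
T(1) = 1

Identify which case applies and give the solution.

a=49, b=7, f(n)=n. log_7(49) = 2. Since c=1 < 2, Case 1 applies: T(n) = Θ(n^log_b(a)) = O(n^2).

Answer: O(n^2) - Case 1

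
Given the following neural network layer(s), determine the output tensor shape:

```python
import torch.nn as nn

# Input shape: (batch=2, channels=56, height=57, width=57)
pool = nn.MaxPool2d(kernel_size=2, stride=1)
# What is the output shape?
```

Input: (2, 56, 57, 57) -> Output: (2, 56, 56, 56)

Answer: (2, 56, 56, 56)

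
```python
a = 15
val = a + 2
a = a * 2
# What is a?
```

Trace:
`a = 15` → a = 15
`val = a + 2` → val = 17
`a = a * 2` → a = 30
So a = 30

Answer: 30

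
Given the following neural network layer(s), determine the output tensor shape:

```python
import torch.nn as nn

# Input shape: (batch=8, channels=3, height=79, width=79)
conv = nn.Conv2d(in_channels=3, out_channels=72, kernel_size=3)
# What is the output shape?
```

Input: (8, 3, 79, 79) -> Output: (8, 72, 77, 77)

Answer: (8, 72, 77, 77)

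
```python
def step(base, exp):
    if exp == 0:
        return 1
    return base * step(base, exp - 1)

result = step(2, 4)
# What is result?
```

step(2, 4) = 2 * 2 * 2 * 2 = 16

Answer: 16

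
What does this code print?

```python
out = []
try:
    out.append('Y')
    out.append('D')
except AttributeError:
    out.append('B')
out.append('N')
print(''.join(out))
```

Execution trace: 'Y' (try body) → 'D' (try body, no exception) → 'N' (after the try/except). Output: YDN

Answer: YDN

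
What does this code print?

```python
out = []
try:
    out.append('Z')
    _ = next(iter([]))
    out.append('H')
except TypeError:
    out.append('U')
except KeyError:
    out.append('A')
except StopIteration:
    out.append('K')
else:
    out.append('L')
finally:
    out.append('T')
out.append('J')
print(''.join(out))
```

Execution trace: 'Z' (try body) → 'K' (except StopIteration) → 'T' (finally) → 'J' (after the try/except). Output: ZKTJ

Answer: ZKTJ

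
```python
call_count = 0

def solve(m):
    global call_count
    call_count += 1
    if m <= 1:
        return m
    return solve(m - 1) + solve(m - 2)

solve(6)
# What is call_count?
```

Calls(m) = 1 + Calls(m-1) + Calls(m-2); Calls(0)=Calls(1)=1. For m=6 this gives 25.

Answer: 25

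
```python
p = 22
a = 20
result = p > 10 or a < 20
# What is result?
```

Trace:
`p = 22` → p = 22
`a = 20` → a = 20
`result = p > 10 or a < 20` → result = True
So result = True

Answer: True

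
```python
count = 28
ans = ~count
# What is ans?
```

Trace:
`count = 28` → count = 28
`ans = ~count` → ans = -29
So ans = -29

Answer: -29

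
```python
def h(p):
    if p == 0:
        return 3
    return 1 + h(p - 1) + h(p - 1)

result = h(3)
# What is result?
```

h(p) = 1 + 2·h(p-1), h(0)=3. Closed form: (3+1)·2^3 - 1 = 31.

Answer: 31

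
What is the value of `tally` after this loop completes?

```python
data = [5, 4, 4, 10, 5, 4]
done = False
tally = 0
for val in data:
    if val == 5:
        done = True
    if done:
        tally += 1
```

Count elements after first 5 in [5, 4, 4, 10, 5, 4]
`tally` takes the values: 0 → 1 → 2 → 3 → 4 → 5 → 6

Answer: 6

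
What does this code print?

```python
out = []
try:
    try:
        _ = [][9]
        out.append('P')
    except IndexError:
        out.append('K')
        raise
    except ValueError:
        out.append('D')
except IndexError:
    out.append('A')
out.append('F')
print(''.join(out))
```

Execution trace: 'K' (except IndexError) → 'A' (outer except IndexError) → 'F' (after the try/except). Output: KAF

Answer: KAF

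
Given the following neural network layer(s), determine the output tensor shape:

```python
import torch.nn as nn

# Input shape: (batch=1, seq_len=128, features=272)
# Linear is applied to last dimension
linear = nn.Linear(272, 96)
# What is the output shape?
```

Input: (1, 128, 272) -> Output: (1, 128, 96)

Answer: (1, 128, 96)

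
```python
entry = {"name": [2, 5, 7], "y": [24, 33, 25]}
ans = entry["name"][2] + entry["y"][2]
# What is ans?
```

Trace:
`entry = {"name": [2, 5, 7], "y": [24, 33, 25]}` → entry = {'name': [2, 5, 7], 'y': [24, 33, 25]}
`ans = entry["name"][2] + entry["y"][2]` → ans = 32
So ans = 32

Answer: 32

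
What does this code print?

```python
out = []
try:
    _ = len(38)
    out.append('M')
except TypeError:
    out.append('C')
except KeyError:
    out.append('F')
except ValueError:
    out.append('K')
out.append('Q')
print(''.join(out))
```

Execution trace: 'C' (except TypeError) → 'Q' (after the try/except). Output: CQ

Answer: CQ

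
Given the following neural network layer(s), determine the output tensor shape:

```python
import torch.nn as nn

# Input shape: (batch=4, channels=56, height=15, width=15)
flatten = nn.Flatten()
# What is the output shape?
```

Input: (4, 56, 15, 15) -> Output: (4, 12600)

Answer: (4, 12600)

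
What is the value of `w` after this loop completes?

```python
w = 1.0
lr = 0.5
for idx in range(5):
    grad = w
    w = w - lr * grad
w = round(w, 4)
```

Gradient descent: w = 1.0 * (1 - 0.5)^5
`w` takes the values: 1.0 → 0.5 → 0.25 → 0.125 → 0.0625 → 0.03125 → 0.0312

Answer: 0.0312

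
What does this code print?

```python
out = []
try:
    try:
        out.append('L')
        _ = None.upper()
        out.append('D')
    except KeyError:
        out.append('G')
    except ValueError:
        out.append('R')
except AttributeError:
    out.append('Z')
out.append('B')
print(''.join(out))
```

Execution trace: 'L' (try body) → 'Z' (outer except AttributeError) → 'B' (after the try/except). Output: LZB

Answer: LZB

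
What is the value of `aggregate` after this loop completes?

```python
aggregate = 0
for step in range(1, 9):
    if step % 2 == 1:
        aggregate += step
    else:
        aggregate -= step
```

Add odd, subtract even
`aggregate` takes the values: 0 → 1 → -1 → 2 → -2 → 3 → -3 → 4 → -4

Answer: -4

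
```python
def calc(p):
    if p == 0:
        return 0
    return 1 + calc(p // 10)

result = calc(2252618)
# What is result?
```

Count of digits of 2252618: 7

Answer: 7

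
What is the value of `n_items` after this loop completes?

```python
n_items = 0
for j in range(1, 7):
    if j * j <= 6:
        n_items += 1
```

Count numbers where j² ≤ 6
`n_items` takes the values: 0 → 1 → 2

Answer: 2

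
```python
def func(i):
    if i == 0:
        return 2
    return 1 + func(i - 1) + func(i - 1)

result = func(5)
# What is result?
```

func(i) = 1 + 2·func(i-1), func(0)=2. Closed form: (2+1)·2^5 - 1 = 95.

Answer: 95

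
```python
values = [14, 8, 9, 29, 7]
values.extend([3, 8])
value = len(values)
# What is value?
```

Trace:
`values = [14, 8, 9, 29, 7]` → values = [14, 8, 9, 29, 7]
`values.extend([3, 8])` → values = [14, 8, 9, 29, 7, 3, 8]
`value = len(values)` → value = 7
So value = 7

Answer: 7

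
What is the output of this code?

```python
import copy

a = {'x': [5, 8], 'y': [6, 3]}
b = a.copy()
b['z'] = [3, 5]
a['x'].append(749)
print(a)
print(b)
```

Key concept: shallow copy of dict with mutable values.
Step by step:
`a = {'x': [5, 8], 'y': [6, 3]}` → a = {'x': [5, 8], 'y': [6, 3]}
`b = a.copy()` → b = {'x': [5, 8], 'y': [6, 3]}
`b['z'] = [3, 5]` → b = {'x': [5, 8], 'y': [6, 3], 'z': [3, 5]}
`a['x'].append(749)` → a = {'x': [5, 8, 749], 'y': [6, 3]}; b = {'x': [5, 8, 749], 'y': [6, 3], 'z': [3, 5]}
`print(a)` → prints {'x': [5, 8, 749], 'y': [6, 3]}
`print(b)` → prints {'x': [5, 8, 749], 'y': [6, 3], 'z': [3, 5]}

Answer:
{'x': [5, 8, 749], 'y': [6, 3]}
{'x': [5, 8, 749], 'y': [6, 3], 'z': [3, 5]}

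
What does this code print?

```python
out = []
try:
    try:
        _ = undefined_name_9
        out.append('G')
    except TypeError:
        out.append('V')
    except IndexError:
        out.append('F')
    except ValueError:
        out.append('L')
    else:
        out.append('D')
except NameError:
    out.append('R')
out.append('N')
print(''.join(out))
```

Execution trace: 'R' (outer except NameError) → 'N' (after the try/except). Output: RN

Answer: RN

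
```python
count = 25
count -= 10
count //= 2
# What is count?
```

Trace:
`count = 25` → count = 25
`count -= 10` → count = 15
`count //= 2` → count = 7
So count = 7

Answer: 7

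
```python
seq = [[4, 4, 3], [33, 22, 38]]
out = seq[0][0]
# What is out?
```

Trace:
`seq = [[4, 4, 3], [33, 22, 38]]` → seq = [[4, 4, 3], [33, 22, 38]]
`out = seq[0][0]` → out = 4
So out = 4

Answer: 4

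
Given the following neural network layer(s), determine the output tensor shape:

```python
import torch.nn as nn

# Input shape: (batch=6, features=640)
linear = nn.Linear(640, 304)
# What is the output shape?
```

Input: (6, 640) -> Output: (6, 304)

Answer: (6, 304)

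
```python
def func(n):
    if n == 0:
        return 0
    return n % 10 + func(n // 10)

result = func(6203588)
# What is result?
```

Sum of digits of 6203588: 8 + 8 + 5 + 3 + 0 + 2 + 6 = 32

Answer: 32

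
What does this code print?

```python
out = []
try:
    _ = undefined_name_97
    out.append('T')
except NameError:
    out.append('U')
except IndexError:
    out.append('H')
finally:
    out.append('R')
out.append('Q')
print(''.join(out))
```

Execution trace: 'U' (except NameError) → 'R' (finally) → 'Q' (after the try/except). Output: URQ

Answer: URQ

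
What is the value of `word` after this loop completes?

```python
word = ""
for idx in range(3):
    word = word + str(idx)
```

Concatenate digits 0 to 2
`word` takes the values: "" → "0" → "01" → "012"

Answer: "012"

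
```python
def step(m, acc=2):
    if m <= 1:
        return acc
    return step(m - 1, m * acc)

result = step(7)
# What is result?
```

Accumulator trace (n, acc): (7, 2) -> (6, 14) -> (5, 84) -> (4, 420) -> (3, 1680) -> (2, 5040) -> (1, 10080) -> return 10080

Answer: 10080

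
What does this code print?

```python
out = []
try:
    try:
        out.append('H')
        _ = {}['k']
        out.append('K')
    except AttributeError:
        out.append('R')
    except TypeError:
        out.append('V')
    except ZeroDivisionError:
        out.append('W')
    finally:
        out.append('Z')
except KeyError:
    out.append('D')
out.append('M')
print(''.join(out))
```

Execution trace: 'H' (try body) → 'Z' (finally) → 'D' (outer except KeyError) → 'M' (after the try/except). Output: HZDM

Answer: HZDM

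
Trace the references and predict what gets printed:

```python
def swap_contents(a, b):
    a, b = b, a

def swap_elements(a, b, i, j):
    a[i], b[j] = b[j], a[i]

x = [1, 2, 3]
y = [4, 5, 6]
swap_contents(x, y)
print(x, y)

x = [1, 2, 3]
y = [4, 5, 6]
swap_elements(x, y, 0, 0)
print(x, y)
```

Key concept: parameter rebinding vs mutation.
Step by step:
`x = [1, 2, 3]` → x = [1, 2, 3]
`y = [4, 5, 6]` → y = [4, 5, 6]
`swap_contents(x, y)` → no visible change to tracked variables
`print(x, y)` → prints [1, 2, 3] [4, 5, 6]
`x = [1, 2, 3]` → x = [1, 2, 3]
`y = [4, 5, 6]` → y = [4, 5, 6]
`swap_elements(x, y, 0, 0)` → x = [4, 2, 3]; y = [1, 5, 6]
`print(x, y)` → prints [4, 2, 3] [1, 5, 6]

Answer:
[1, 2, 3] [4, 5, 6]
[4, 2, 3] [1, 5, 6]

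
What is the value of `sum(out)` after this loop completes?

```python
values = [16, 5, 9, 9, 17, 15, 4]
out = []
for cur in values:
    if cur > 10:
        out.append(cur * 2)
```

Sum of doubled values > 10
`out` takes the values: [] → [32] → [32, 34] → [32, 34, 30]
So `sum(out)` = 96

Answer: 96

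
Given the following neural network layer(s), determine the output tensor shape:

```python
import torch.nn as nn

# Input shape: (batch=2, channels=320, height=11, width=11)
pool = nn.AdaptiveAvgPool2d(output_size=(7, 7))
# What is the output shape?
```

Input: (2, 320, 11, 11) -> Output: (2, 320, 7, 7)

Answer: (2, 320, 7, 7)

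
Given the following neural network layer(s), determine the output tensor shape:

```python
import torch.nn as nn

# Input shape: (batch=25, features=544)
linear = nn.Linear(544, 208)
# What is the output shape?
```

Input: (25, 544) -> Output: (25, 208)

Answer: (25, 208)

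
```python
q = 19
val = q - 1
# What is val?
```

Trace:
`q = 19` → q = 19
`val = q - 1` → val = 18
So val = 18

Answer: 18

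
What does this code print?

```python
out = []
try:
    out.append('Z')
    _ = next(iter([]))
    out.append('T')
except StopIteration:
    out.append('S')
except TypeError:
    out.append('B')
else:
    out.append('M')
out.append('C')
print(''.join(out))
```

Execution trace: 'Z' (try body) → 'S' (except StopIteration) → 'C' (after the try/except). Output: ZSC

Answer: ZSC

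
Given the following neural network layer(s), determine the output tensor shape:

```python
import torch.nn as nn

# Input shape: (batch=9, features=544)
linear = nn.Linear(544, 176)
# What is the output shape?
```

Input: (9, 544) -> Output: (9, 176)

Answer: (9, 176)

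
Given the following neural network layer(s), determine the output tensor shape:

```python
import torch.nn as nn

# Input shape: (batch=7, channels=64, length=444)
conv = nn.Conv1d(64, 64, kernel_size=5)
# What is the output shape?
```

Input: (7, 64, 444) -> Output: (7, 64, 440)

Answer: (7, 64, 440)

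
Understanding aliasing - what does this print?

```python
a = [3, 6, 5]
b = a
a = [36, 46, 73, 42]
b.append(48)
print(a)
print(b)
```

Key concept: rebinding vs mutation: a is rebound to a new list, b still points at the original.
Step by step:
`a = [3, 6, 5]` → a = [3, 6, 5]
`b = a` → b = [3, 6, 5] (same object as a)
`a = [36, 46, 73, 42]` → a = [36, 46, 73, 42]
`b.append(48)` → b = [3, 6, 5, 48]
`print(a)` → prints [36, 46, 73, 42]
`print(b)` → prints [3, 6, 5, 48]

Answer:
[36, 46, 73, 42]
[3, 6, 5, 48]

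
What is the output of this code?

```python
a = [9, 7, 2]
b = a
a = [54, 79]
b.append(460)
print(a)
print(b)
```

Key concept: rebinding vs mutation: a is rebound to a new list, b still points at the original.
Step by step:
`a = [9, 7, 2]` → a = [9, 7, 2]
`b = a` → b = [9, 7, 2] (same object as a)
`a = [54, 79]` → a = [54, 79]
`b.append(460)` → b = [9, 7, 2, 460]
`print(a)` → prints [54, 79]
`print(b)` → prints [9, 7, 2, 460]

Answer:
[54, 79]
[9, 7, 2, 460]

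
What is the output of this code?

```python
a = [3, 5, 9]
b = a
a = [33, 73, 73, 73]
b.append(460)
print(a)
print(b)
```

Key concept: rebinding vs mutation: a is rebound to a new list, b still points at the original.
Step by step:
`a = [3, 5, 9]` → a = [3, 5, 9]
`b = a` → b = [3, 5, 9] (same object as a)
`a = [33, 73, 73, 73]` → a = [33, 73, 73, 73]
`b.append(460)` → b = [3, 5, 9, 460]
`print(a)` → prints [33, 73, 73, 73]
`print(b)` → prints [3, 5, 9, 460]

Answer:
[33, 73, 73, 73]
[3, 5, 9, 460]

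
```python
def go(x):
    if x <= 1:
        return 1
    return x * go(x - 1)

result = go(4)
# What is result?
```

go(4) = 4 * 3 * 2 * 1 = 24

Answer: 24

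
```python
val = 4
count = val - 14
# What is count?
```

Trace:
`val = 4` → val = 4
`count = val - 14` → count = -10
So count = -10

Answer: -10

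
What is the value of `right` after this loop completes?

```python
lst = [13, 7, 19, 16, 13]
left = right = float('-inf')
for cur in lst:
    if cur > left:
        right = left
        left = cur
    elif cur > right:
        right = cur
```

Second largest (with repeats) in [13, 7, 19, 16, 13]
`right` takes the values: -inf → 7 → 13 → 16

Answer: 16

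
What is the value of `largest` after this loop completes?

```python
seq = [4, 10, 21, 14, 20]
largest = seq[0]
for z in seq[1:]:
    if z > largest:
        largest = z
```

Maximum of [4, 10, 21, 14, 20]
`largest` takes the values: 4 → 10 → 21

Answer: 21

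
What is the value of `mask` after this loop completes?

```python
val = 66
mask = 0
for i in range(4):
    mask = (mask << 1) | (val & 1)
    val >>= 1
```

Reverse lowest 4 bits of 66
`mask` takes the values: 0 → 1 → 2 → 4

Answer: 4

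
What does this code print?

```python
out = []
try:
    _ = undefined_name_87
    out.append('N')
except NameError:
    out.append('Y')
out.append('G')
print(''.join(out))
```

Execution trace: 'Y' (except NameError) → 'G' (after the try/except). Output: YG

Answer: YG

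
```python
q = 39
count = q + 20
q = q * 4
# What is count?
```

Trace:
`q = 39` → q = 39
`count = q + 20` → count = 59
`q = q * 4` → q = 156
So count = 59

Answer: 59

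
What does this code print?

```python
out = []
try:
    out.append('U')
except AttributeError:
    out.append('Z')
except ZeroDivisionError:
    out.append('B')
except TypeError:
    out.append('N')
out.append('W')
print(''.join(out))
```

Execution trace: 'U' (try body, no exception) → 'W' (after the try/except). Output: UW

Answer: UW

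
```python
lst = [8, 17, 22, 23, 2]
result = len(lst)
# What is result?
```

Trace:
`lst = [8, 17, 22, 23, 2]` → lst = [8, 17, 22, 23, 2]
`result = len(lst)` → result = 5
So result = 5

Answer: 5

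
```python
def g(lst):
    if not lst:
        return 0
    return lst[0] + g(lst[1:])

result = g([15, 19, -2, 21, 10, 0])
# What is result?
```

15 + 19 + (-2) + 21 + 10 + 0 + 0 = 63

Answer: 63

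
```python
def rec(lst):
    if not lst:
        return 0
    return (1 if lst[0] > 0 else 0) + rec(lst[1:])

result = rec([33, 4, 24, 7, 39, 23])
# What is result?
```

Count of positive elements in [33, 4, 24, 7, 39, 23] = 6

Answer: 6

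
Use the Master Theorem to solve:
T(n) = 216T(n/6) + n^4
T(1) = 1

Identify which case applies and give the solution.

a=216, b=6, f(n)=n^4. log_6(216) = 3. Since c=4 > 3 and the regularity condition holds (216(n/6)^4 = (216/6^4)n^4 with 216/6^4 < 1), Case 3 applies: T(n) = Θ(f(n)) = O(n^4).

Answer: O(n^4) - Case 3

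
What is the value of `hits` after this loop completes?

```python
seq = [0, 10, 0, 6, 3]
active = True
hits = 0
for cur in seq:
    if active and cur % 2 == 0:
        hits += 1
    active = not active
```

Count even values at even positions
`hits` takes the values: 0 → 1 → 2

Answer: 2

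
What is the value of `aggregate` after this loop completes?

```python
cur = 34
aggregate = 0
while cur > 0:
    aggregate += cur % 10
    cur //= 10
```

Sum digits of 34
`aggregate` takes the values: 0 → 4 → 7

Answer: 7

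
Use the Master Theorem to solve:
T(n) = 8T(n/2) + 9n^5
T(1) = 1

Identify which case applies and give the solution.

a=8, b=2, f(n)=9n^5. log_2(8) = 3. Since c=5 > 3 and the regularity condition holds (8(n/2)^5 = (8/2^5)n^5 with 8/2^5 < 1), Case 3 applies: T(n) = Θ(f(n)) = O(n^5).

Answer: O(n^5) - Case 3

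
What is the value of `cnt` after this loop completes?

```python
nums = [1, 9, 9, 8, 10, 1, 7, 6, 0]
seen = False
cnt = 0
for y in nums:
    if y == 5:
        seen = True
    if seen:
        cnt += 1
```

Count elements after first 5 in [1, 9, 9, 8, 10, 1, 7, 6, 0]
`cnt` takes the values: 0

Answer: 0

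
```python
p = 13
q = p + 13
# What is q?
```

Trace:
`p = 13` → p = 13
`q = p + 13` → q = 26
So q = 26

Answer: 26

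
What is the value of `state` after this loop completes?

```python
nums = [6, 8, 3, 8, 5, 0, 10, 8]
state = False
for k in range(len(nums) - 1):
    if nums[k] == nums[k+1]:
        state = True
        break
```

Check consecutive duplicates in [6, 8, 3, 8, 5, 0, 10, 8]
`state` takes the values: False

Answer: False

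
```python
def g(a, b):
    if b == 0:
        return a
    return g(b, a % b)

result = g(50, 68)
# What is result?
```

g(50, 68) -> g(68, 50) -> g(50, 18) -> g(18, 14) -> g(14, 4) -> g(4, 2) -> g(2, 0) -> 2

Answer: 2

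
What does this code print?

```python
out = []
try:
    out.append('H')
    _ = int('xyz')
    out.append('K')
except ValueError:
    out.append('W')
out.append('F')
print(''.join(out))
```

Execution trace: 'H' (try body) → 'W' (except ValueError) → 'F' (after the try/except). Output: HWF

Answer: HWF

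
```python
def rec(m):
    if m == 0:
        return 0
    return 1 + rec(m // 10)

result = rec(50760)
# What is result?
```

Count of digits of 50760: 5

Answer: 5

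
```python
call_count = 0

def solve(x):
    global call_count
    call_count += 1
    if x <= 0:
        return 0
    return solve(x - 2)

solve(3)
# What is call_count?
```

Linear recursion stepping by 2: 3 calls from x=3 down to ≤0.

Answer: 3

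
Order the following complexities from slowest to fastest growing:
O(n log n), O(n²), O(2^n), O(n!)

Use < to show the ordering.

Ordered by growth rate: O(n log n) < O(n²) < O(2^n) < O(n!)

Answer: O(n log n) < O(n²) < O(2^n) < O(n!)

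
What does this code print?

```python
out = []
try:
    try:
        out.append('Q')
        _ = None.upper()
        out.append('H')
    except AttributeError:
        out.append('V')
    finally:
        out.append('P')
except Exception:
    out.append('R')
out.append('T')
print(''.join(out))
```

Execution trace: 'Q' (inner try body) → 'V' (inner except AttributeError) → 'P' (inner finally) → 'T' (after the try/except). Output: QVPT

Answer: QVPT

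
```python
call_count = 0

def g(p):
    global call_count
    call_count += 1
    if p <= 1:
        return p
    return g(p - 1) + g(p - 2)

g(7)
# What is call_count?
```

Calls(p) = 1 + Calls(p-1) + Calls(p-2); Calls(0)=Calls(1)=1. For p=7 this gives 41.

Answer: 41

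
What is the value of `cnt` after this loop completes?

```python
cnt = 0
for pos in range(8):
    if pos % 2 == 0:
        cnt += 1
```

Count numbers divisible by 2 in range(8)
`cnt` takes the values: 0 → 1 → 2 → 3 → 4

Answer: 4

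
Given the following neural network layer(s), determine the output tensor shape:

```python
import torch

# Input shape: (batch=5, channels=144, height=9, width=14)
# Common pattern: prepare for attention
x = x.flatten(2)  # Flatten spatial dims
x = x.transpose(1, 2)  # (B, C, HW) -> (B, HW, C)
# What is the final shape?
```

Input: (5, 144, 9, 14) -> after flatten(2): (5, 144, 126) -> Output: (5, 126, 144)

Answer: (5, 126, 144)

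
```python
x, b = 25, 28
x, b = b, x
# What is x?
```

Trace:
`x, b = 25, 28` → x = 25; b = 28
`x, b = b, x` → x = 28; b = 25
So x = 28

Answer: 28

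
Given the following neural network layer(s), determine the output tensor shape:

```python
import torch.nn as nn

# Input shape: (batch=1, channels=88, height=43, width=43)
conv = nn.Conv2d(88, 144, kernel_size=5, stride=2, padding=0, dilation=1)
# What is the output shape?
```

Input: (1, 88, 43, 43) -> Output: (1, 144, 20, 20)

Answer: (1, 144, 20, 20)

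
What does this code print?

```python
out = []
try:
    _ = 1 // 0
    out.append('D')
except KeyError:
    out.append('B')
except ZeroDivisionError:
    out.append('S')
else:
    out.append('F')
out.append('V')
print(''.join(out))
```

Execution trace: 'S' (except ZeroDivisionError) → 'V' (after the try/except). Output: SV

Answer: SV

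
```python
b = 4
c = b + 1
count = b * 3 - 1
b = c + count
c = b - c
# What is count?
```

Trace:
`b = 4` → b = 4
`c = b + 1` → c = 5
`count = b * 3 - 1` → count = 11
`b = c + count` → b = 16
`c = b - c` → c = 11
So count = 11

Answer: 11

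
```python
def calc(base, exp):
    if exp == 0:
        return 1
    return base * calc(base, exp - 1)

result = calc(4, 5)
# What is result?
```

calc(4, 5) = 4 * 4 * 4 * 4 * 4 = 1024

Answer: 1024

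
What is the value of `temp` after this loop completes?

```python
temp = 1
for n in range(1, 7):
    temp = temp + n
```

Start at 1, add 1 through 6
`temp` takes the values: 1 → 2 → 4 → 7 → 11 → 16 → 22

Answer: 22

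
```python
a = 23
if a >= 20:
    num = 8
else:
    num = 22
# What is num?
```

Trace:
`a = 23` → a = 23
`if a >= 20: ...` → a >= 20 is True → num = 8
So num = 8

Answer: 8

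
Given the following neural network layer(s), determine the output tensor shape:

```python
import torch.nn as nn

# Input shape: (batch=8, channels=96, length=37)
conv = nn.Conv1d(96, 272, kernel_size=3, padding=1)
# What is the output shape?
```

Input: (8, 96, 37) -> Output: (8, 272, 37)

Answer: (8, 272, 37)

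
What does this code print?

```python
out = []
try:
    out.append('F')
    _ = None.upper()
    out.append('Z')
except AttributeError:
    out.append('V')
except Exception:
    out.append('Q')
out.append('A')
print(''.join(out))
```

Execution trace: 'F' (try body) → 'V' (except AttributeError) → 'A' (after the try/except). Output: FVA

Answer: FVA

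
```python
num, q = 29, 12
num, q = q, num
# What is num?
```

Trace:
`num, q = 29, 12` → num = 29; q = 12
`num, q = q, num` → num = 12; q = 29
So num = 12

Answer: 12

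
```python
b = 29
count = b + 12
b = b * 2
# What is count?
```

Trace:
`b = 29` → b = 29
`count = b + 12` → count = 41
`b = b * 2` → b = 58
So count = 41

Answer: 41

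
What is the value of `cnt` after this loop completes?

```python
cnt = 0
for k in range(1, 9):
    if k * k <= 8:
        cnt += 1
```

Count numbers where k² ≤ 8
`cnt` takes the values: 0 → 1 → 2

Answer: 2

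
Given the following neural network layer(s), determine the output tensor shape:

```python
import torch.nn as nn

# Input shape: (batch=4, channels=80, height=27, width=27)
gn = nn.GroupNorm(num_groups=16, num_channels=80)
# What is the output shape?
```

Input: (4, 80, 27, 27) -> Output: (4, 80, 27, 27)

Answer: (4, 80, 27, 27)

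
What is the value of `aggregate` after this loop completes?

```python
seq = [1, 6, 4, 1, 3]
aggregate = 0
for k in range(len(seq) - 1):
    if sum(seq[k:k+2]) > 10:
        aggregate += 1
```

Count windows with sum > 10
`aggregate` takes the values: 0

Answer: 0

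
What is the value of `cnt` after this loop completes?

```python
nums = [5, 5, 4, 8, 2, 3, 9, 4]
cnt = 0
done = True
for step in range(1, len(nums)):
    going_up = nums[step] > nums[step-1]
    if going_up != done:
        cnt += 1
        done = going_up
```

Count direction changes in [5, 5, 4, 8, 2, 3, 9, 4]
`cnt` takes the values: 0 → 1 → 2 → 3 → 4 → 5

Answer: 5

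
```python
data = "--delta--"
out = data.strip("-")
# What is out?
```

Trace:
`data = "--delta--"` → data = '--delta--'
`out = data.strip("-")` → out = 'delta'
So out = 'delta'

Answer: 'delta'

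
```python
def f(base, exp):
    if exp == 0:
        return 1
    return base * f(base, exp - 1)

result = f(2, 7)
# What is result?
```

f(2, 7) = 2 * 2 * 2 * 2 * 2 * 2 * 2 = 128

Answer: 128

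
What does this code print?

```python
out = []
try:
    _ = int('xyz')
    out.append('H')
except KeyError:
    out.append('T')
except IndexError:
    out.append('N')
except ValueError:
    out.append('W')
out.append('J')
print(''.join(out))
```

Execution trace: 'W' (except ValueError) → 'J' (after the try/except). Output: WJ

Answer: WJ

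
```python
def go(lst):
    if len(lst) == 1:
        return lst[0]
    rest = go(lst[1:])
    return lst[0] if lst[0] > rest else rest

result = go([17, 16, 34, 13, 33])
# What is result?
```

Recursive max over [17, 16, 34, 13, 33] = 34

Answer: 34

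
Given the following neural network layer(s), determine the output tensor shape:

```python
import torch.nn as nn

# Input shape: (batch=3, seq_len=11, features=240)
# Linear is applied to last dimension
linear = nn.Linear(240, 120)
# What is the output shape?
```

Input: (3, 11, 240) -> Output: (3, 11, 120)

Answer: (3, 11, 120)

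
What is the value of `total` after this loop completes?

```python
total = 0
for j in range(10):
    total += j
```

Sum of 0 to 9 = 45
`total` takes the values: 0 → 1 → 3 → 6 → 10 → 15 → 21 → 28 → 36 → 45

Answer: 45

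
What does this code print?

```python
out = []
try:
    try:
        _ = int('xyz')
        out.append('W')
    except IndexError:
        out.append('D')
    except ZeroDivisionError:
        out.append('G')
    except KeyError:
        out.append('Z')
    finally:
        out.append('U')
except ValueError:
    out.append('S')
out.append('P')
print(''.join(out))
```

Execution trace: 'U' (inner finally) → 'S' (outer except ValueError) → 'P' (after the try/except). Output: USP

Answer: USP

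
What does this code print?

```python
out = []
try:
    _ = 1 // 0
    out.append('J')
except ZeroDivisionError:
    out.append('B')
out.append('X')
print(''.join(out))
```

Execution trace: 'B' (except ZeroDivisionError) → 'X' (after the try/except). Output: BX

Answer: BX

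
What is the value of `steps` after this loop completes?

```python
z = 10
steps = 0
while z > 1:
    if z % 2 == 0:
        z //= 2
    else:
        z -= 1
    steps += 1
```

Steps to reduce 10 to 1
`steps` takes the values: 0 → 1 → 2 → 3 → 4

Answer: 4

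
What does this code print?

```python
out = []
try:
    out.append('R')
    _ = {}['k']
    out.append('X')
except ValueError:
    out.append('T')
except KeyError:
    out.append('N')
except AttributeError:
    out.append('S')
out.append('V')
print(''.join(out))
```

Execution trace: 'R' (try body) → 'N' (except KeyError) → 'V' (after the try/except). Output: RNV

Answer: RNV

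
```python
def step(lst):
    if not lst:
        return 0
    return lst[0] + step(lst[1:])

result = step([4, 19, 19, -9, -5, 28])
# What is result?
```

4 + 19 + 19 + (-9) + (-5) + 28 + 0 = 56

Answer: 56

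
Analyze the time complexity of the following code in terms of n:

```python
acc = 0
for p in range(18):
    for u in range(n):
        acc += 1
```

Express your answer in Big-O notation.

Each loop level contributes: 1 × n. Multiplying the contributions gives O(n).

Answer: O(n)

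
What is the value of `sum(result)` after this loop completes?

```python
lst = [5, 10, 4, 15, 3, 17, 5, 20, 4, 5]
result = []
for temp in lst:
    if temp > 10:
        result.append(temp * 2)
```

Sum of doubled values > 10
`result` takes the values: [] → [30] → [30, 34] → [30, 34, 40]
So `sum(result)` = 104

Answer: 104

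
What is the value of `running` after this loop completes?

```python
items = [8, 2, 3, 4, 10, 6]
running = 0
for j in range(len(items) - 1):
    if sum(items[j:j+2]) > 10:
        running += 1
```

Count windows with sum > 10
`running` takes the values: 0 → 1 → 2

Answer: 2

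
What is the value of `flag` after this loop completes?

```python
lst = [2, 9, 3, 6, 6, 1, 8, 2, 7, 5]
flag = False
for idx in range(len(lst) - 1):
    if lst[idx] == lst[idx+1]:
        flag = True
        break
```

Check consecutive duplicates in [2, 9, 3, 6, 6, 1, 8, 2, 7, 5]
`flag` takes the values: False → True

Answer: True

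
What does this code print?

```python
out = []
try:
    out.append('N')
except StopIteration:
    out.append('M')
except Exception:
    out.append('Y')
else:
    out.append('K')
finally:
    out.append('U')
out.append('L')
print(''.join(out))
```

Execution trace: 'N' (try body, no exception) → 'K' (else) → 'U' (finally) → 'L' (after the try/except). Output: NKUL

Answer: NKUL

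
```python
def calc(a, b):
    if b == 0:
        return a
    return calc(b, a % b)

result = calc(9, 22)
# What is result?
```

calc(9, 22) -> calc(22, 9) -> calc(9, 4) -> calc(4, 1) -> calc(1, 0) -> 1

Answer: 1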